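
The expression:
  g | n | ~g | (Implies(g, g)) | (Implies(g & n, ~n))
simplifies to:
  True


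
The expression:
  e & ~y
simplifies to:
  e & ~y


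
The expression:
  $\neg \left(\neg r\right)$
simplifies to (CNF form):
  $r$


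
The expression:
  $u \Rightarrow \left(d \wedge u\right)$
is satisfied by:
  {d: True, u: False}
  {u: False, d: False}
  {u: True, d: True}


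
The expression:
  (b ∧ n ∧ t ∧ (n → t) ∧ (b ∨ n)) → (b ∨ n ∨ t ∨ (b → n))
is always true.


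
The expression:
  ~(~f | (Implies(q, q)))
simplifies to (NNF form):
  False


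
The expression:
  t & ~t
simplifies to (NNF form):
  False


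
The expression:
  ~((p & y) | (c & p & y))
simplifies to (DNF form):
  ~p | ~y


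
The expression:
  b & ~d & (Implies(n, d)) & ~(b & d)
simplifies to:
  b & ~d & ~n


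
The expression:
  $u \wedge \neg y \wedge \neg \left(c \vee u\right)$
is never true.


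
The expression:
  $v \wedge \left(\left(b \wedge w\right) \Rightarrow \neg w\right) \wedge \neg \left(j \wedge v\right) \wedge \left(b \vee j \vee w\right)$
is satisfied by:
  {b: True, v: True, w: False, j: False}
  {w: True, v: True, b: False, j: False}


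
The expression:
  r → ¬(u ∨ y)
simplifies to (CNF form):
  (¬r ∨ ¬u) ∧ (¬r ∨ ¬y)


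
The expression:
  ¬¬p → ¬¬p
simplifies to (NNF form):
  True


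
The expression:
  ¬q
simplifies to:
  ¬q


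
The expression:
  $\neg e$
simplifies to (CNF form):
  $\neg e$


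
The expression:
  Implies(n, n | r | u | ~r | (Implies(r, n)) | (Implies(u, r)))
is always true.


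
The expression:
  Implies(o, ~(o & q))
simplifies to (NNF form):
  ~o | ~q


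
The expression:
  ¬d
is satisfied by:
  {d: False}


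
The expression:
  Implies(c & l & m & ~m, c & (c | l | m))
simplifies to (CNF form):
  True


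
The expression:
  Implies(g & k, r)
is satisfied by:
  {r: True, g: False, k: False}
  {g: False, k: False, r: False}
  {r: True, k: True, g: False}
  {k: True, g: False, r: False}
  {r: True, g: True, k: False}
  {g: True, r: False, k: False}
  {r: True, k: True, g: True}


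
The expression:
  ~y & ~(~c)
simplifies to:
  c & ~y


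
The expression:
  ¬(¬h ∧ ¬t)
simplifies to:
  h ∨ t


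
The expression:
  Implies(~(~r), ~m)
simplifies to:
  ~m | ~r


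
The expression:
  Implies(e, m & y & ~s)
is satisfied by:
  {m: True, y: True, e: False, s: False}
  {m: True, y: False, e: False, s: False}
  {y: True, s: False, m: False, e: False}
  {s: False, y: False, m: False, e: False}
  {s: True, m: True, y: True, e: False}
  {s: True, m: True, y: False, e: False}
  {s: True, y: True, m: False, e: False}
  {s: True, y: False, m: False, e: False}
  {e: True, m: True, y: True, s: False}


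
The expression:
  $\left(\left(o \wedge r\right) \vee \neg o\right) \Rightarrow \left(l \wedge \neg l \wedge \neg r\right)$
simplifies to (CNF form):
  $o \wedge \neg r$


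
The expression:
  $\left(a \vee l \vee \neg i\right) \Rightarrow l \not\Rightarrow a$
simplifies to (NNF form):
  $\neg a \wedge \left(i \vee l\right)$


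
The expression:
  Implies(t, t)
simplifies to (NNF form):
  True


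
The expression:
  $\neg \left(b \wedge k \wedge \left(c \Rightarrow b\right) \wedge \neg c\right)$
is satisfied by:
  {c: True, k: False, b: False}
  {k: False, b: False, c: False}
  {b: True, c: True, k: False}
  {b: True, k: False, c: False}
  {c: True, k: True, b: False}
  {k: True, c: False, b: False}
  {b: True, k: True, c: True}


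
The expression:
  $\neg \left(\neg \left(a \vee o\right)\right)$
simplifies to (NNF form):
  $a \vee o$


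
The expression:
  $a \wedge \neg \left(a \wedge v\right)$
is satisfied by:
  {a: True, v: False}


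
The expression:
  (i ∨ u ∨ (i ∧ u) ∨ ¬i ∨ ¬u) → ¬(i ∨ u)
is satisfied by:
  {u: False, i: False}


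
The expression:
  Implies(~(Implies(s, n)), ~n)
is always true.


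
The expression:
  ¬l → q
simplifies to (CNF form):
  l ∨ q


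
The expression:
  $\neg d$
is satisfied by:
  {d: False}


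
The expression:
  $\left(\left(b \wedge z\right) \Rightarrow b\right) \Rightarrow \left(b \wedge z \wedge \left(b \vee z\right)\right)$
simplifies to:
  $b \wedge z$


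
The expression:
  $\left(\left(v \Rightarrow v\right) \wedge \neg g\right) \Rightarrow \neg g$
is always true.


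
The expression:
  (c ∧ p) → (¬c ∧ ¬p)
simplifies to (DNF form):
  ¬c ∨ ¬p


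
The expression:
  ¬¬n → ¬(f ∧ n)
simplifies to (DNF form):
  ¬f ∨ ¬n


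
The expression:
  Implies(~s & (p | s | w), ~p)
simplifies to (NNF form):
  s | ~p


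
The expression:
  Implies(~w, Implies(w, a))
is always true.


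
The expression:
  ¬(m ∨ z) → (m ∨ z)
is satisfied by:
  {z: True, m: True}
  {z: True, m: False}
  {m: True, z: False}


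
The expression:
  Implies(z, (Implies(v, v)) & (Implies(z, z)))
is always true.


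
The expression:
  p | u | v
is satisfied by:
  {u: True, v: True, p: True}
  {u: True, v: True, p: False}
  {u: True, p: True, v: False}
  {u: True, p: False, v: False}
  {v: True, p: True, u: False}
  {v: True, p: False, u: False}
  {p: True, v: False, u: False}


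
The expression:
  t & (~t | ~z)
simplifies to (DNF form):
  t & ~z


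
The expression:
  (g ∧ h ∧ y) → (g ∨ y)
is always true.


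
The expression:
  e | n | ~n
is always true.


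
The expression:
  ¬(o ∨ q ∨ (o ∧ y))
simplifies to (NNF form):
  ¬o ∧ ¬q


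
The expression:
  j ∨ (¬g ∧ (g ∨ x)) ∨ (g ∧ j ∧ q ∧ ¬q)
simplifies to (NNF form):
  j ∨ (x ∧ ¬g)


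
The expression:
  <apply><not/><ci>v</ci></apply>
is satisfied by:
  {v: False}


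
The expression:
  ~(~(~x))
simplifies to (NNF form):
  ~x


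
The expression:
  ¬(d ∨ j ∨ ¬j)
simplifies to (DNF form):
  False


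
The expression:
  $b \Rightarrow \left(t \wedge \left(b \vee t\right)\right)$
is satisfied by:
  {t: True, b: False}
  {b: False, t: False}
  {b: True, t: True}


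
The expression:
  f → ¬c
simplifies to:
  ¬c ∨ ¬f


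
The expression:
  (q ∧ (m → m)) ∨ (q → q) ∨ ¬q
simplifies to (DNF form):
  True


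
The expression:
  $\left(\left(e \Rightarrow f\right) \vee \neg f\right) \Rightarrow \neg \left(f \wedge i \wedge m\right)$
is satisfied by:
  {m: False, i: False, f: False}
  {f: True, m: False, i: False}
  {i: True, m: False, f: False}
  {f: True, i: True, m: False}
  {m: True, f: False, i: False}
  {f: True, m: True, i: False}
  {i: True, m: True, f: False}


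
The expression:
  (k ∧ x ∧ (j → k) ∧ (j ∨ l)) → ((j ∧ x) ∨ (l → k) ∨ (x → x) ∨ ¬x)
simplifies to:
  True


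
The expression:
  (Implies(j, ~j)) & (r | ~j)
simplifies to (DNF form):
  ~j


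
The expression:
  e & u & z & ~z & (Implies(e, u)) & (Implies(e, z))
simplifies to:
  False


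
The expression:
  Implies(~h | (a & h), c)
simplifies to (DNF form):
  c | (h & ~a)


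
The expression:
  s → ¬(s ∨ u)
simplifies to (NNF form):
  ¬s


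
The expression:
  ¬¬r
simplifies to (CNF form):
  r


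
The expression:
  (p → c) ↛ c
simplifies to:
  ¬c ∧ ¬p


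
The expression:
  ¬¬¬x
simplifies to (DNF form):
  ¬x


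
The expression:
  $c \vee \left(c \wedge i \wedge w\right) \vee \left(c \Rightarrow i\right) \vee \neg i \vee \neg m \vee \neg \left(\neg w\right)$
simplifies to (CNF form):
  $\text{True}$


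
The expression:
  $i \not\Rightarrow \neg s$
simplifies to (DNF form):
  $i \wedge s$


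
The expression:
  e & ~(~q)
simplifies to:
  e & q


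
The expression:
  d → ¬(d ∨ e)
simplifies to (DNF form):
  ¬d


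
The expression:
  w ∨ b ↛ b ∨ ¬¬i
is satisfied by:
  {i: True, w: True}
  {i: True, w: False}
  {w: True, i: False}


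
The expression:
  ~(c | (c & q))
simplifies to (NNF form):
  ~c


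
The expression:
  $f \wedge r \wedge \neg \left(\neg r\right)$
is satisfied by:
  {r: True, f: True}


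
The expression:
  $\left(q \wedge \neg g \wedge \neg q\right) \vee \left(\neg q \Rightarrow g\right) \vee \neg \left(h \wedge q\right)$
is always true.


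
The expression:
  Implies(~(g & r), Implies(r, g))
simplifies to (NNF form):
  g | ~r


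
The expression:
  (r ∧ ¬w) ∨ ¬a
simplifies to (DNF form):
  (r ∧ ¬w) ∨ ¬a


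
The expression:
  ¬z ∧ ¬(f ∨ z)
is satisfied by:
  {z: False, f: False}


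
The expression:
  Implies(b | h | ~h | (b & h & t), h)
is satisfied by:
  {h: True}


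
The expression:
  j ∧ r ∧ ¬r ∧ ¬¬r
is never true.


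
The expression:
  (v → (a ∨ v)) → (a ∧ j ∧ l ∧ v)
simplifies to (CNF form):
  a ∧ j ∧ l ∧ v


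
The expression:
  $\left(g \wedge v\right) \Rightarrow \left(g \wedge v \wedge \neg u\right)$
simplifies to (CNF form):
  $\neg g \vee \neg u \vee \neg v$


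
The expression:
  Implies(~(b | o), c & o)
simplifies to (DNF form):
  b | o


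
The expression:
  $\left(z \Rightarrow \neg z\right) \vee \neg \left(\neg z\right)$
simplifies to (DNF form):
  $\text{True}$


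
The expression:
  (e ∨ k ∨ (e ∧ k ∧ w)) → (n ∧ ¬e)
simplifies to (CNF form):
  ¬e ∧ (n ∨ ¬k)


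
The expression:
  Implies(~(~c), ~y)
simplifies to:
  ~c | ~y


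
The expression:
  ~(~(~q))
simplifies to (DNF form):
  ~q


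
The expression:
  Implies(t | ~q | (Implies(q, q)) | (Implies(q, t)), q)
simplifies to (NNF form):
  q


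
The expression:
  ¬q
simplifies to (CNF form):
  ¬q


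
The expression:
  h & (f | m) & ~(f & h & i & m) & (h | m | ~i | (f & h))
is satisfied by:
  {h: True, f: True, m: False, i: False}
  {h: True, f: True, i: True, m: False}
  {h: True, m: True, i: False, f: False}
  {h: True, f: True, m: True, i: False}
  {h: True, i: True, m: True, f: False}


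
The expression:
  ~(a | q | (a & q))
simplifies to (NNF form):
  ~a & ~q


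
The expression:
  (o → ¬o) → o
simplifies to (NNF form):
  o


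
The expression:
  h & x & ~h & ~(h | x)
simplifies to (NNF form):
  False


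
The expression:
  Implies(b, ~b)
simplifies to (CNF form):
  ~b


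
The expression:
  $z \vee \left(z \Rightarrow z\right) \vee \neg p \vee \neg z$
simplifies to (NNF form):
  $\text{True}$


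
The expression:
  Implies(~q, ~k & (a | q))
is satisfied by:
  {q: True, a: True, k: False}
  {q: True, a: False, k: False}
  {q: True, k: True, a: True}
  {q: True, k: True, a: False}
  {a: True, k: False, q: False}


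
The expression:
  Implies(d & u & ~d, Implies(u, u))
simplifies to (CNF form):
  True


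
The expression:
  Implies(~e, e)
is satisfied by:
  {e: True}


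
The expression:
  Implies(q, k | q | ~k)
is always true.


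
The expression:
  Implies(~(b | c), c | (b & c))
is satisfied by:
  {b: True, c: True}
  {b: True, c: False}
  {c: True, b: False}


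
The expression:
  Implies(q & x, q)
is always true.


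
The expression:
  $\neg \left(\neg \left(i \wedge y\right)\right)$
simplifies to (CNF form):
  $i \wedge y$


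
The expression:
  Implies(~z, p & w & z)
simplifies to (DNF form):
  z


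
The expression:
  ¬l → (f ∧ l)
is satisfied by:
  {l: True}


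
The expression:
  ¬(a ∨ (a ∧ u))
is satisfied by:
  {a: False}


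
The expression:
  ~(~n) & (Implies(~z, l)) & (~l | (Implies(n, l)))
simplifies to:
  n & (l | z)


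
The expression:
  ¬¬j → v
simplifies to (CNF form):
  v ∨ ¬j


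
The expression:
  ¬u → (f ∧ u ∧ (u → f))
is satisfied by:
  {u: True}


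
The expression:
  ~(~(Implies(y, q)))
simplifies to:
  q | ~y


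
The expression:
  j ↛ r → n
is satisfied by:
  {r: True, n: True, j: False}
  {r: True, n: False, j: False}
  {n: True, r: False, j: False}
  {r: False, n: False, j: False}
  {r: True, j: True, n: True}
  {r: True, j: True, n: False}
  {j: True, n: True, r: False}


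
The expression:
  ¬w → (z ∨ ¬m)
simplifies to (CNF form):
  w ∨ z ∨ ¬m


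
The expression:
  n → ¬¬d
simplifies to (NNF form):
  d ∨ ¬n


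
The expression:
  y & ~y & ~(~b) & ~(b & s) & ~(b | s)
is never true.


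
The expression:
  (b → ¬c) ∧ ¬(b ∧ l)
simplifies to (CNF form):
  (¬b ∨ ¬c) ∧ (¬b ∨ ¬l)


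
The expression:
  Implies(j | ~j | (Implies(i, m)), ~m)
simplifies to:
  ~m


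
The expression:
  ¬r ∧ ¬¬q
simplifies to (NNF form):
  q ∧ ¬r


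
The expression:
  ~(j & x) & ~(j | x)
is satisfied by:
  {x: False, j: False}


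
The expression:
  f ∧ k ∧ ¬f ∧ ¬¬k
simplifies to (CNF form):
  False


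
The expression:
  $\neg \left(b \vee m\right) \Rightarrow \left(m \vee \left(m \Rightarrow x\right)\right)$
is always true.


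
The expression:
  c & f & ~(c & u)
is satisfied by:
  {c: True, f: True, u: False}


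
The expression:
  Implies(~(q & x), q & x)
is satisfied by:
  {x: True, q: True}


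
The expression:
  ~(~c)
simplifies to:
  c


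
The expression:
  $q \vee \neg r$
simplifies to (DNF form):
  $q \vee \neg r$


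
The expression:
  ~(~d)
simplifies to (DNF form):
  d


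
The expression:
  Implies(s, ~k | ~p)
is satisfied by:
  {s: False, k: False, p: False}
  {p: True, s: False, k: False}
  {k: True, s: False, p: False}
  {p: True, k: True, s: False}
  {s: True, p: False, k: False}
  {p: True, s: True, k: False}
  {k: True, s: True, p: False}


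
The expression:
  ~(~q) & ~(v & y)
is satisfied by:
  {q: True, v: False, y: False}
  {y: True, q: True, v: False}
  {v: True, q: True, y: False}


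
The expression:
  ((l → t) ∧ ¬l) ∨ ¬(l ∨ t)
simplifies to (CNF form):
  ¬l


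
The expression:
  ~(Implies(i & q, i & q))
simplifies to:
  False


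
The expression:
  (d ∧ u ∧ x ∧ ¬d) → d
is always true.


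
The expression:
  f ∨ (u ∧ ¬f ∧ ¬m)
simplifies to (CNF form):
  (f ∨ u) ∧ (f ∨ ¬m)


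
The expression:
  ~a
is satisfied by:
  {a: False}


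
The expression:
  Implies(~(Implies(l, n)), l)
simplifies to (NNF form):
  True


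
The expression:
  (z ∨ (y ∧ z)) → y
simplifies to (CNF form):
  y ∨ ¬z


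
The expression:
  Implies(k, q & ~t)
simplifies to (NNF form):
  ~k | (q & ~t)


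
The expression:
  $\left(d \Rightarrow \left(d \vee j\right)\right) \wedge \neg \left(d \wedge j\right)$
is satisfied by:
  {d: False, j: False}
  {j: True, d: False}
  {d: True, j: False}


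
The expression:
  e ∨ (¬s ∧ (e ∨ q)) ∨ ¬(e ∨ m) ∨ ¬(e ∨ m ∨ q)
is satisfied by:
  {q: True, e: True, s: False, m: False}
  {e: True, s: False, m: False, q: False}
  {q: True, e: True, s: True, m: False}
  {e: True, s: True, m: False, q: False}
  {q: True, s: False, m: False, e: False}
  {q: False, s: False, m: False, e: False}
  {q: True, s: True, m: False, e: False}
  {s: True, q: False, m: False, e: False}
  {q: True, m: True, e: True, s: False}
  {m: True, e: True, q: False, s: False}
  {q: True, m: True, e: True, s: True}
  {m: True, e: True, s: True, q: False}
  {m: True, q: True, e: False, s: False}


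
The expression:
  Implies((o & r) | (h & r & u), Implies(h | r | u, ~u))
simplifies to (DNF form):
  ~r | ~u | (~h & ~o)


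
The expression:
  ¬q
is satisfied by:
  {q: False}


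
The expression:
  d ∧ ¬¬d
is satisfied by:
  {d: True}


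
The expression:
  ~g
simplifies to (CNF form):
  ~g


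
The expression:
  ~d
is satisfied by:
  {d: False}


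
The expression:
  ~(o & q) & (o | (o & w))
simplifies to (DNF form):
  o & ~q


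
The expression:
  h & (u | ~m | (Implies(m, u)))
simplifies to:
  h & (u | ~m)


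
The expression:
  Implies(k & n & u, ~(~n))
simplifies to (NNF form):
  True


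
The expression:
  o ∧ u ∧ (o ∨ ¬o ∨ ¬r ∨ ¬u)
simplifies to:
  o ∧ u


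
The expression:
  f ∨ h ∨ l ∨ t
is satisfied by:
  {t: True, l: True, h: True, f: True}
  {t: True, l: True, h: True, f: False}
  {t: True, l: True, f: True, h: False}
  {t: True, l: True, f: False, h: False}
  {t: True, h: True, f: True, l: False}
  {t: True, h: True, f: False, l: False}
  {t: True, h: False, f: True, l: False}
  {t: True, h: False, f: False, l: False}
  {l: True, h: True, f: True, t: False}
  {l: True, h: True, f: False, t: False}
  {l: True, f: True, h: False, t: False}
  {l: True, f: False, h: False, t: False}
  {h: True, f: True, l: False, t: False}
  {h: True, l: False, f: False, t: False}
  {f: True, l: False, h: False, t: False}


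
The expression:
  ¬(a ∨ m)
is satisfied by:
  {a: False, m: False}


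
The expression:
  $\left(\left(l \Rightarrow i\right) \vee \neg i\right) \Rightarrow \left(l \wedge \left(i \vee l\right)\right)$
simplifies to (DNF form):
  $l$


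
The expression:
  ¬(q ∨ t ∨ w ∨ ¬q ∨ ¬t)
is never true.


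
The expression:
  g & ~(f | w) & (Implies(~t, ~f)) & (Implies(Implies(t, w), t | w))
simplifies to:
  g & t & ~f & ~w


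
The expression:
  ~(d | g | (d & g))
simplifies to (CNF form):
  ~d & ~g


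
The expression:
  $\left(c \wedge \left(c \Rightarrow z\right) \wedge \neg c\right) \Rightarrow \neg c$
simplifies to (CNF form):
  $\text{True}$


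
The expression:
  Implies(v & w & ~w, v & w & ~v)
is always true.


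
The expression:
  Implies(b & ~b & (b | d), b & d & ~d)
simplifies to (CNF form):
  True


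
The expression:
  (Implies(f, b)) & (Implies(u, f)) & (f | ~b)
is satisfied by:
  {b: True, f: True, u: False}
  {b: True, u: True, f: True}
  {u: False, f: False, b: False}


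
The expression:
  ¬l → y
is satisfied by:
  {y: True, l: True}
  {y: True, l: False}
  {l: True, y: False}


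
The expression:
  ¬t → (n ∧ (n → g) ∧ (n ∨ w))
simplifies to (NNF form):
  t ∨ (g ∧ n)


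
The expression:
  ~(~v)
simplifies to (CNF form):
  v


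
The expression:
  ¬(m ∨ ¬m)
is never true.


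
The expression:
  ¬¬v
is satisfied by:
  {v: True}


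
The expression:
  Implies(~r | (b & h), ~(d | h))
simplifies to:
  (r & ~b) | (r & ~h) | (~d & ~h)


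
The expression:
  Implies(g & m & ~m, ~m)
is always true.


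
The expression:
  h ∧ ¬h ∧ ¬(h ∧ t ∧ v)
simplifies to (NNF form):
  False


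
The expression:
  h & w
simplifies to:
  h & w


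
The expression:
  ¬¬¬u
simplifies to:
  ¬u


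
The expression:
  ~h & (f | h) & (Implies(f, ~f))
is never true.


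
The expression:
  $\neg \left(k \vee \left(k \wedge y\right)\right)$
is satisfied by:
  {k: False}


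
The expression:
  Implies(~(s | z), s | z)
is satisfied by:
  {z: True, s: True}
  {z: True, s: False}
  {s: True, z: False}


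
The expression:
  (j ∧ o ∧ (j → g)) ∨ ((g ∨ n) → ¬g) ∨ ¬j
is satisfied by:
  {o: True, g: False, j: False}
  {g: False, j: False, o: False}
  {j: True, o: True, g: False}
  {j: True, g: False, o: False}
  {o: True, g: True, j: False}
  {g: True, o: False, j: False}
  {j: True, g: True, o: True}


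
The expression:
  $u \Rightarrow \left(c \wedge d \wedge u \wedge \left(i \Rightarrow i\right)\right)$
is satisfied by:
  {c: True, d: True, u: False}
  {c: True, d: False, u: False}
  {d: True, c: False, u: False}
  {c: False, d: False, u: False}
  {c: True, u: True, d: True}


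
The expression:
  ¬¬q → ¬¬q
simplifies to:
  True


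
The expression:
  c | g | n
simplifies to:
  c | g | n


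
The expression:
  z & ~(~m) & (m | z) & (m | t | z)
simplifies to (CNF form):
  m & z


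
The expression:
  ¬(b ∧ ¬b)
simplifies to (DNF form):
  True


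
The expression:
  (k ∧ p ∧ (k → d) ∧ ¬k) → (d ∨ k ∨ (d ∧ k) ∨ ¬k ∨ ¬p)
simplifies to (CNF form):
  True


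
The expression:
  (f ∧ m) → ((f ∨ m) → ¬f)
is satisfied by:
  {m: False, f: False}
  {f: True, m: False}
  {m: True, f: False}


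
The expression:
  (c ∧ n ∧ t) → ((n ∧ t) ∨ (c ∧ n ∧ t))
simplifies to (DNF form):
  True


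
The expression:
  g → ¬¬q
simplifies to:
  q ∨ ¬g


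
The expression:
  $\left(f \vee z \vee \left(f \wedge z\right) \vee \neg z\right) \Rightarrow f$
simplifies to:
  $f$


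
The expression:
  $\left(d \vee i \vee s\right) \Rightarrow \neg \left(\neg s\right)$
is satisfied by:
  {s: True, d: False, i: False}
  {i: True, s: True, d: False}
  {s: True, d: True, i: False}
  {i: True, s: True, d: True}
  {i: False, d: False, s: False}


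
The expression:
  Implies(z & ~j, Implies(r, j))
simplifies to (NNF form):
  j | ~r | ~z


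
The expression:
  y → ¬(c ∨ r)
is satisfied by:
  {r: False, y: False, c: False}
  {c: True, r: False, y: False}
  {r: True, c: False, y: False}
  {c: True, r: True, y: False}
  {y: True, c: False, r: False}


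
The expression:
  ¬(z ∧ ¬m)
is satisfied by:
  {m: True, z: False}
  {z: False, m: False}
  {z: True, m: True}


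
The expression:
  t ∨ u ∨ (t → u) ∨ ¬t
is always true.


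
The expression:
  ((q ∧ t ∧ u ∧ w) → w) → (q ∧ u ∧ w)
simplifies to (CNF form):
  q ∧ u ∧ w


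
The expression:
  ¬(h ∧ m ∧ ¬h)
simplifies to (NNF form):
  True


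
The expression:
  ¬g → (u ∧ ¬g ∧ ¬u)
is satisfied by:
  {g: True}


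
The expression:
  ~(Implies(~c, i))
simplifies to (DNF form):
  ~c & ~i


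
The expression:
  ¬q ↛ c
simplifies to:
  c ∨ ¬q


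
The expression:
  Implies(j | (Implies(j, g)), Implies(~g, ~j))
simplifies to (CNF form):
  g | ~j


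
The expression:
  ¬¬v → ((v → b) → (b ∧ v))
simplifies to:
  True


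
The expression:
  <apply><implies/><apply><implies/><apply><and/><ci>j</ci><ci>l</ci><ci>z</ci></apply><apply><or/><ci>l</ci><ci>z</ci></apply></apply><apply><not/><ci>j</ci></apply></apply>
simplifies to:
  <apply><not/><ci>j</ci></apply>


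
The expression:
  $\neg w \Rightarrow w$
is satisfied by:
  {w: True}


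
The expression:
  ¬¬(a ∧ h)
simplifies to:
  a ∧ h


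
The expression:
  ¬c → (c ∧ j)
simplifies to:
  c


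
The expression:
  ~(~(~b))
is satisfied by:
  {b: False}


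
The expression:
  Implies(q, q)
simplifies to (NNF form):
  True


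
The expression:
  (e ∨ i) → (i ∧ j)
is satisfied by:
  {j: True, i: False, e: False}
  {i: False, e: False, j: False}
  {j: True, i: True, e: False}
  {e: True, j: True, i: True}


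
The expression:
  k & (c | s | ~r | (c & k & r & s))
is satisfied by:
  {c: True, s: True, k: True, r: False}
  {c: True, k: True, s: False, r: False}
  {s: True, k: True, c: False, r: False}
  {k: True, c: False, s: False, r: False}
  {r: True, c: True, k: True, s: True}
  {r: True, c: True, k: True, s: False}
  {r: True, k: True, s: True, c: False}


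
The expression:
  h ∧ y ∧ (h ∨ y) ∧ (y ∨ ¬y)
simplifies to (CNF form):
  h ∧ y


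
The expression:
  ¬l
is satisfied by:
  {l: False}


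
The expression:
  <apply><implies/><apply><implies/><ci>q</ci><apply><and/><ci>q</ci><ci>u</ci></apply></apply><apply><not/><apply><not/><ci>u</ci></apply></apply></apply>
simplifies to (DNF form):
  <apply><or/><ci>q</ci><ci>u</ci></apply>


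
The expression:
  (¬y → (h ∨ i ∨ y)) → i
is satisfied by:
  {i: True, h: False, y: False}
  {i: True, y: True, h: False}
  {i: True, h: True, y: False}
  {i: True, y: True, h: True}
  {y: False, h: False, i: False}


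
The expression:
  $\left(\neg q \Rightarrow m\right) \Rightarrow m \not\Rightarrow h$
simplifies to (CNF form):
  $\left(m \vee \neg m\right) \wedge \left(m \vee \neg q\right) \wedge \left(\neg h \vee \neg m\right) \wedge \left(\neg h \vee \neg q\right)$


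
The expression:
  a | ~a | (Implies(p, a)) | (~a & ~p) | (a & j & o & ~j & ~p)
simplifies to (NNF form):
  True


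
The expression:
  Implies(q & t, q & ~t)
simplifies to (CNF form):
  ~q | ~t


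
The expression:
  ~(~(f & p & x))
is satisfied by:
  {p: True, x: True, f: True}


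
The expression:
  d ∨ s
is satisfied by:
  {d: True, s: True}
  {d: True, s: False}
  {s: True, d: False}


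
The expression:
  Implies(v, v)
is always true.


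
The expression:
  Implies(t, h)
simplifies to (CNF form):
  h | ~t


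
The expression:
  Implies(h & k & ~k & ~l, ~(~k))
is always true.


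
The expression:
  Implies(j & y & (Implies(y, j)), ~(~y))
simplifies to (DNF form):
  True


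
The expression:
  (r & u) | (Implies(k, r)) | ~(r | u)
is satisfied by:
  {r: True, u: False, k: False}
  {u: False, k: False, r: False}
  {r: True, k: True, u: False}
  {k: True, u: False, r: False}
  {r: True, u: True, k: False}
  {u: True, r: False, k: False}
  {r: True, k: True, u: True}


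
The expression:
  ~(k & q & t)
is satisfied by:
  {k: False, q: False, t: False}
  {t: True, k: False, q: False}
  {q: True, k: False, t: False}
  {t: True, q: True, k: False}
  {k: True, t: False, q: False}
  {t: True, k: True, q: False}
  {q: True, k: True, t: False}


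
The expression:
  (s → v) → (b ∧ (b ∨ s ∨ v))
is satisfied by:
  {b: True, s: True, v: False}
  {b: True, s: False, v: False}
  {b: True, v: True, s: True}
  {b: True, v: True, s: False}
  {s: True, v: False, b: False}


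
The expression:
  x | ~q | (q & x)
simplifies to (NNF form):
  x | ~q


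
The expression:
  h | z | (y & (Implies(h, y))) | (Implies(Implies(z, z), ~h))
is always true.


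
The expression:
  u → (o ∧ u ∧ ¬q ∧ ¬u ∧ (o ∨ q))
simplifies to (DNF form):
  ¬u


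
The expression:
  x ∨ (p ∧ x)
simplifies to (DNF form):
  x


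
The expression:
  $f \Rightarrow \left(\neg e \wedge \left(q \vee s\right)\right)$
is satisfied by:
  {q: True, s: True, e: False, f: False}
  {q: True, e: False, s: False, f: False}
  {s: True, q: False, e: False, f: False}
  {q: False, e: False, s: False, f: False}
  {q: True, e: True, s: True, f: False}
  {q: True, e: True, s: False, f: False}
  {e: True, s: True, q: False, f: False}
  {e: True, q: False, s: False, f: False}
  {f: True, s: True, q: True, e: False}
  {f: True, q: True, e: False, s: False}
  {f: True, s: True, q: False, e: False}


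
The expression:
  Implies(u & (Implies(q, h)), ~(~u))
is always true.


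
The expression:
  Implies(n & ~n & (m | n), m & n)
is always true.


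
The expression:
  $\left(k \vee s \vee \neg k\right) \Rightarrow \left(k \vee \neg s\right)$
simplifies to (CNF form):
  $k \vee \neg s$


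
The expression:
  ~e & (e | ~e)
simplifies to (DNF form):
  ~e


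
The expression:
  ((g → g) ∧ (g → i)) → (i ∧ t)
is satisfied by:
  {t: True, g: True, i: False}
  {g: True, i: False, t: False}
  {i: True, t: True, g: True}
  {i: True, t: True, g: False}


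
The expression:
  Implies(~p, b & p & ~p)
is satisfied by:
  {p: True}


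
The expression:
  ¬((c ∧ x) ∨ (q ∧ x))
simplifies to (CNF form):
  (¬c ∨ ¬x) ∧ (¬q ∨ ¬x)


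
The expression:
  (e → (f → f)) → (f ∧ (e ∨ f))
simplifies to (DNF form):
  f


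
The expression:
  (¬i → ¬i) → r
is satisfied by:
  {r: True}


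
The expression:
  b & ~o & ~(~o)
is never true.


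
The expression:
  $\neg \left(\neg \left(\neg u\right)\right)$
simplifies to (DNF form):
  $\neg u$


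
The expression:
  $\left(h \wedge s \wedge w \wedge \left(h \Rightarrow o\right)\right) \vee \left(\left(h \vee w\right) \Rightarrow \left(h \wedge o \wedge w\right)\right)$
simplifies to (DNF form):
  $\left(w \wedge \neg w\right) \vee \left(\neg h \wedge \neg w\right) \vee \left(h \wedge o \wedge w\right) \vee \left(h \wedge o \wedge \neg h\right) \vee \left(h \wedge w \wedge \neg w\right) \vee \left(h \wedge \neg h \wedge \neg w\right) \vee \left(o \wedge w \wedge \neg w\right) \vee \left(o \wedge \neg h \wedge \neg w\right)$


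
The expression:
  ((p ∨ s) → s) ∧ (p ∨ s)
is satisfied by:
  {s: True}


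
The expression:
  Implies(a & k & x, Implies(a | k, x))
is always true.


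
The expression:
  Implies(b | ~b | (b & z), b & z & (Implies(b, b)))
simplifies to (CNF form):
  b & z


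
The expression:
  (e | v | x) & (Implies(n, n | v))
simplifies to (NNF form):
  e | v | x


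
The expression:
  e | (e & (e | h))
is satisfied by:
  {e: True}


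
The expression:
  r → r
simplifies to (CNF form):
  True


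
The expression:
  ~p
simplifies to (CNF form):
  ~p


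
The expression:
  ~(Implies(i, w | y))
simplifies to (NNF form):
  i & ~w & ~y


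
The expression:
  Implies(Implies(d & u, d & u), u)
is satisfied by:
  {u: True}


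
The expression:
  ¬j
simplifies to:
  ¬j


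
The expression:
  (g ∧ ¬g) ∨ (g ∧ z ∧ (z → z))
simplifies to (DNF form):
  g ∧ z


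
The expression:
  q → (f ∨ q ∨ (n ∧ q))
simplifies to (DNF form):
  True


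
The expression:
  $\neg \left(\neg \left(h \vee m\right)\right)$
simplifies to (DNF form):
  $h \vee m$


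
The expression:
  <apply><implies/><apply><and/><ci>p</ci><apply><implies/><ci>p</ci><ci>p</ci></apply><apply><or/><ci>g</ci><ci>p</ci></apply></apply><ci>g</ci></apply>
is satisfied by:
  {g: True, p: False}
  {p: False, g: False}
  {p: True, g: True}


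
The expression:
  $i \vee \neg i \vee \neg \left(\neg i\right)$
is always true.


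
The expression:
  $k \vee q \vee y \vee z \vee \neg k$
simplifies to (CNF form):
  $\text{True}$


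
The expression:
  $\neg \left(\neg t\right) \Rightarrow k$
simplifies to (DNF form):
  $k \vee \neg t$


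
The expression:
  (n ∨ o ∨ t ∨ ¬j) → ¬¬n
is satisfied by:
  {n: True, j: True, o: False, t: False}
  {n: True, o: False, t: False, j: False}
  {n: True, j: True, t: True, o: False}
  {n: True, t: True, o: False, j: False}
  {n: True, j: True, o: True, t: False}
  {n: True, o: True, t: False, j: False}
  {n: True, j: True, t: True, o: True}
  {n: True, t: True, o: True, j: False}
  {j: True, o: False, t: False, n: False}


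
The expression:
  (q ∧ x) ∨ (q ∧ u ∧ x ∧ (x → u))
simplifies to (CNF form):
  q ∧ x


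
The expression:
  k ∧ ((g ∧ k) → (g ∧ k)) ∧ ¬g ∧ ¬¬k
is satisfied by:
  {k: True, g: False}


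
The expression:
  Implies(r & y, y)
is always true.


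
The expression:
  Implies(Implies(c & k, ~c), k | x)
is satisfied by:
  {x: True, k: True}
  {x: True, k: False}
  {k: True, x: False}


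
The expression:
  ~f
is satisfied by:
  {f: False}


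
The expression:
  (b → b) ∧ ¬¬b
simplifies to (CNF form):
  b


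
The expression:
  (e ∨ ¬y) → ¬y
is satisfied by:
  {e: False, y: False}
  {y: True, e: False}
  {e: True, y: False}


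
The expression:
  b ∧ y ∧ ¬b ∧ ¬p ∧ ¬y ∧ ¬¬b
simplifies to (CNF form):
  False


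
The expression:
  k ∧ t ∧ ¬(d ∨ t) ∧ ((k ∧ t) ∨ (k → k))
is never true.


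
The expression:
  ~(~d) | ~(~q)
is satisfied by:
  {d: True, q: True}
  {d: True, q: False}
  {q: True, d: False}


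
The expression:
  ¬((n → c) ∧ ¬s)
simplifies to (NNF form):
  s ∨ (n ∧ ¬c)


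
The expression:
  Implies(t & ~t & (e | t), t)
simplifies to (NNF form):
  True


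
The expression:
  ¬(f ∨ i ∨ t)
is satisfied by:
  {i: False, t: False, f: False}


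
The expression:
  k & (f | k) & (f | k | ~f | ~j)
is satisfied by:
  {k: True}


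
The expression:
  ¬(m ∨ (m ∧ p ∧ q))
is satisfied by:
  {m: False}


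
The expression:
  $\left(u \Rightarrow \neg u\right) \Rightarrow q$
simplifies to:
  $q \vee u$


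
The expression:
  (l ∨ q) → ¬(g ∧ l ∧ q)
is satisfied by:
  {l: False, q: False, g: False}
  {g: True, l: False, q: False}
  {q: True, l: False, g: False}
  {g: True, q: True, l: False}
  {l: True, g: False, q: False}
  {g: True, l: True, q: False}
  {q: True, l: True, g: False}


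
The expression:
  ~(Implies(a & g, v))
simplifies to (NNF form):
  a & g & ~v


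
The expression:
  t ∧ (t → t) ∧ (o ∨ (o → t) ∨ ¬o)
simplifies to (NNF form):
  t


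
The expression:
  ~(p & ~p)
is always true.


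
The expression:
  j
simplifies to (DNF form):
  j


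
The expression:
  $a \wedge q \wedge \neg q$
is never true.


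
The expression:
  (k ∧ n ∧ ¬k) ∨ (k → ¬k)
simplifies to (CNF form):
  ¬k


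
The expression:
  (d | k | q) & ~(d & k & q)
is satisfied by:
  {k: True, q: False, d: False}
  {d: True, q: False, k: False}
  {d: True, q: False, k: True}
  {q: True, d: False, k: False}
  {k: True, q: True, d: False}
  {d: True, q: True, k: False}


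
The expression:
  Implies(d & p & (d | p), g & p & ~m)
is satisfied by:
  {g: True, p: False, d: False, m: False}
  {g: False, p: False, d: False, m: False}
  {m: True, g: True, p: False, d: False}
  {m: True, g: False, p: False, d: False}
  {d: True, g: True, p: False, m: False}
  {d: True, g: False, p: False, m: False}
  {d: True, m: True, g: True, p: False}
  {d: True, m: True, g: False, p: False}
  {p: True, g: True, m: False, d: False}
  {p: True, g: False, m: False, d: False}
  {m: True, p: True, g: True, d: False}
  {m: True, p: True, g: False, d: False}
  {d: True, p: True, g: True, m: False}


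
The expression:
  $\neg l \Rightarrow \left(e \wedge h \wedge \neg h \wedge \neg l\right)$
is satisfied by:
  {l: True}


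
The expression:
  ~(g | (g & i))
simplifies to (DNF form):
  ~g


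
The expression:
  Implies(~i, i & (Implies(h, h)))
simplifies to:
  i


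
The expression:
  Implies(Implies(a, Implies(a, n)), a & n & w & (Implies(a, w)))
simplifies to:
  a & (w | ~n)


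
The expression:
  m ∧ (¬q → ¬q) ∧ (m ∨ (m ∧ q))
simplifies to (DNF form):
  m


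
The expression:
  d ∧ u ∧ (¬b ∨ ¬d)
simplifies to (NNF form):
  d ∧ u ∧ ¬b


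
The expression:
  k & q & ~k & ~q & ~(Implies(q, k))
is never true.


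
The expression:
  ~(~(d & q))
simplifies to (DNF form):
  d & q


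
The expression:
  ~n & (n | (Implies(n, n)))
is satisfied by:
  {n: False}


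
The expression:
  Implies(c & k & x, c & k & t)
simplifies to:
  t | ~c | ~k | ~x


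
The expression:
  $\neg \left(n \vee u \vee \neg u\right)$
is never true.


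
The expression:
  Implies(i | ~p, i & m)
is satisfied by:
  {m: True, p: True, i: False}
  {p: True, i: False, m: False}
  {i: True, m: True, p: True}
  {i: True, m: True, p: False}


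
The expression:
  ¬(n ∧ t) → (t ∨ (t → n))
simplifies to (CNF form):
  True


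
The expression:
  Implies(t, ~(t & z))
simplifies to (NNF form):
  ~t | ~z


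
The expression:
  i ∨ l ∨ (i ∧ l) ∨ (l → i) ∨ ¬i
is always true.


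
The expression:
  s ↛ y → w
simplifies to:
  w ∨ y ∨ ¬s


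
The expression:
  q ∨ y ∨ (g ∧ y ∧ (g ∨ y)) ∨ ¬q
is always true.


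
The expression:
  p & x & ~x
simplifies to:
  False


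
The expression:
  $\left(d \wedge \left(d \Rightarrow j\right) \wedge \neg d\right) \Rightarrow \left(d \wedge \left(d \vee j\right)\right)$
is always true.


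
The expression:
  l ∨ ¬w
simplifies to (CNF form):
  l ∨ ¬w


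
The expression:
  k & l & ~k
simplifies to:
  False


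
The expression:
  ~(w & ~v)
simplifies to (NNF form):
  v | ~w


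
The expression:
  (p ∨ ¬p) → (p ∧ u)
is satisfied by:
  {p: True, u: True}


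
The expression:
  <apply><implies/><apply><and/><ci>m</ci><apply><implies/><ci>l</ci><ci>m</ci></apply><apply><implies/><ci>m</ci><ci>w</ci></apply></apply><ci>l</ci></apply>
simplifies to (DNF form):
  <apply><or/><ci>l</ci><apply><not/><ci>m</ci></apply><apply><not/><ci>w</ci></apply></apply>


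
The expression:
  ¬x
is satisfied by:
  {x: False}


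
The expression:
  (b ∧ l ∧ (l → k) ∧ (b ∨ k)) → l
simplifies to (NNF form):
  True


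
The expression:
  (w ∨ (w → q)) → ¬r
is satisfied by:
  {r: False}


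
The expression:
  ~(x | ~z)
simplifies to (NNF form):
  z & ~x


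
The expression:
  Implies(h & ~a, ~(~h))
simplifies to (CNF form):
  True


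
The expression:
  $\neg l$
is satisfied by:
  {l: False}


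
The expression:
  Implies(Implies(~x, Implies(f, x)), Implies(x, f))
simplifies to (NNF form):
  f | ~x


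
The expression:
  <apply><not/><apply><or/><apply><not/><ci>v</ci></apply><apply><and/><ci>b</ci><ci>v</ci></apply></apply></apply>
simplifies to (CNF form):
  <apply><and/><ci>v</ci><apply><not/><ci>b</ci></apply></apply>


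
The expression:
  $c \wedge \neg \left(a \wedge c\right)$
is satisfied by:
  {c: True, a: False}


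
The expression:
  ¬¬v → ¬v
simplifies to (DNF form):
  ¬v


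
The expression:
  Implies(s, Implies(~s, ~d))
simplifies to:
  True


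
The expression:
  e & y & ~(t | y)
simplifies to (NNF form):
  False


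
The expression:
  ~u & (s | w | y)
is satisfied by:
  {s: True, y: True, w: True, u: False}
  {s: True, y: True, u: False, w: False}
  {s: True, w: True, u: False, y: False}
  {s: True, u: False, w: False, y: False}
  {y: True, w: True, u: False, s: False}
  {y: True, u: False, w: False, s: False}
  {w: True, y: False, u: False, s: False}


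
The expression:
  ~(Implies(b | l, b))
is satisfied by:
  {l: True, b: False}


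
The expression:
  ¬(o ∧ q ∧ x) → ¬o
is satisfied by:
  {x: True, q: True, o: False}
  {x: True, q: False, o: False}
  {q: True, x: False, o: False}
  {x: False, q: False, o: False}
  {x: True, o: True, q: True}


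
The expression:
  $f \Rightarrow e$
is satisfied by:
  {e: True, f: False}
  {f: False, e: False}
  {f: True, e: True}


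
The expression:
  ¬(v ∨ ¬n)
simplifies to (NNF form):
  n ∧ ¬v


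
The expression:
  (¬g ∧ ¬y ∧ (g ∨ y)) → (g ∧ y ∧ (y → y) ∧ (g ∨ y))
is always true.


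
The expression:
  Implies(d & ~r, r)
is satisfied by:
  {r: True, d: False}
  {d: False, r: False}
  {d: True, r: True}


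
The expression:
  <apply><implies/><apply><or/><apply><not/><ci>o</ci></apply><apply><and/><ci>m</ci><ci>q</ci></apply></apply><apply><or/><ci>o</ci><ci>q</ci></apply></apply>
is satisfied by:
  {q: True, o: True}
  {q: True, o: False}
  {o: True, q: False}


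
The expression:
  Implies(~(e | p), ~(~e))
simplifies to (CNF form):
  e | p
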